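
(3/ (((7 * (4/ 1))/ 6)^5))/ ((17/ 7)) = 729/ 1306144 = 0.00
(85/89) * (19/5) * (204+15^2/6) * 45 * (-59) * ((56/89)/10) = -1159770906/7921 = -146417.23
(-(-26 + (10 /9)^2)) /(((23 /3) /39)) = 26078 /207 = 125.98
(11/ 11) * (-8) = -8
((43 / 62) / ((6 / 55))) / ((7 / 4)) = 2365 / 651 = 3.63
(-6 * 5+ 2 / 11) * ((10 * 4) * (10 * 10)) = -1312000 / 11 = -119272.73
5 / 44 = 0.11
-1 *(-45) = 45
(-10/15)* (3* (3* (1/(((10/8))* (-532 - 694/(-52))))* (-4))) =-832/22475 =-0.04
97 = 97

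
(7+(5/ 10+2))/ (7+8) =19/ 30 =0.63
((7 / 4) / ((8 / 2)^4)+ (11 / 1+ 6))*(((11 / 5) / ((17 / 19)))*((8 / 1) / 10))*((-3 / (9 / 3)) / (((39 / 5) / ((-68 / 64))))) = 242649 / 53248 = 4.56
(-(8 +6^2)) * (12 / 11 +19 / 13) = -1460 / 13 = -112.31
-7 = -7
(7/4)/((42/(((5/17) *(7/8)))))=35/3264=0.01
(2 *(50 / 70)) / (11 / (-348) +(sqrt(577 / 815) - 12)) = -11875169400 / 99525039089 - 1211040 *sqrt(470255) / 99525039089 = -0.13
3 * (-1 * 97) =-291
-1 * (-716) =716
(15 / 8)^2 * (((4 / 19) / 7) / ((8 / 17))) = 3825 / 17024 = 0.22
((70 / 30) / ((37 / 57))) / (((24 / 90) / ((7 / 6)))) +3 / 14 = 33029 / 2072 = 15.94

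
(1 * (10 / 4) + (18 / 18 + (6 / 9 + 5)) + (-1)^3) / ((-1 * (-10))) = 49 / 60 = 0.82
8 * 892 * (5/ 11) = 35680/ 11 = 3243.64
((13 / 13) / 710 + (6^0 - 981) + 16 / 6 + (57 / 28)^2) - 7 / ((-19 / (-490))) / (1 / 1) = -18302797501 / 15864240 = -1153.71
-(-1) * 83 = 83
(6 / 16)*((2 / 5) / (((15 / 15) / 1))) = 0.15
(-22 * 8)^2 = 30976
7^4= 2401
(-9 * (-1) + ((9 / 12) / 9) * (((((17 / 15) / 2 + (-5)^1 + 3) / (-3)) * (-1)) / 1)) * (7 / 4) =67739 / 4320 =15.68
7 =7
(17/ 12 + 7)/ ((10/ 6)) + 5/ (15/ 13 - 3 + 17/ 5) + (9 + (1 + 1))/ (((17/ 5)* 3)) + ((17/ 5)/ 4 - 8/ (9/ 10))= 202027/ 154530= 1.31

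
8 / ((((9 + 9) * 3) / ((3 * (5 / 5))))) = 0.44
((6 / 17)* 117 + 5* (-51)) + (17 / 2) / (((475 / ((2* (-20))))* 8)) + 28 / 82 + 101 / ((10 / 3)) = -2425507 / 13243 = -183.15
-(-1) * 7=7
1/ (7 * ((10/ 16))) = 8/ 35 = 0.23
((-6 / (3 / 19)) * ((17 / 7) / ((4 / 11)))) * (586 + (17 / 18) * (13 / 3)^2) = -347501165 / 2268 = -153219.21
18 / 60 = 3 / 10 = 0.30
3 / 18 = 1 / 6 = 0.17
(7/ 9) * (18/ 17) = 14/ 17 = 0.82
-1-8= -9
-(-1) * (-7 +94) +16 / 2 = 95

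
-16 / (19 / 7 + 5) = -56 / 27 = -2.07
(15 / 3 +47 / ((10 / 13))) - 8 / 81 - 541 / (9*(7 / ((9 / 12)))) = 675419 / 11340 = 59.56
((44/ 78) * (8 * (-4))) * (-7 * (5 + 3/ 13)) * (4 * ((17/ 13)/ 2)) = 1728.65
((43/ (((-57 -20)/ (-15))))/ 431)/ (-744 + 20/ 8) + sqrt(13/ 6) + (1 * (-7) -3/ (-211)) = -72545129344/ 10384643731 + sqrt(78)/ 6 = -5.51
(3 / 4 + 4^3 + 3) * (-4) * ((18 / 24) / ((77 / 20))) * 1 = -4065 / 77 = -52.79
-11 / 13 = -0.85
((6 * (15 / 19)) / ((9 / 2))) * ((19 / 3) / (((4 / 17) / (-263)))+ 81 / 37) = -15710705 / 2109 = -7449.36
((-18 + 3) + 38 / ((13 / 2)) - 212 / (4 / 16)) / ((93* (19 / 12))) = -44572 / 7657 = -5.82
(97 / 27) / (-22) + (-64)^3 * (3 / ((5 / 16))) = -7474250213 / 2970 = -2516582.56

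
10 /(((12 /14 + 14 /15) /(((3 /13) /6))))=525 /2444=0.21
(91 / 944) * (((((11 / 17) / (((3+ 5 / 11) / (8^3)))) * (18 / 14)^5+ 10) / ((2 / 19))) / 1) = 12242024821 / 38531248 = 317.72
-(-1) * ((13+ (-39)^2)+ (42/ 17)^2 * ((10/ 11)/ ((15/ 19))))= 4898930/ 3179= 1541.03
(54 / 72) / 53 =3 / 212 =0.01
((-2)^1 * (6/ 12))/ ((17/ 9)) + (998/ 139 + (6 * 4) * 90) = 5119795/ 2363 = 2166.65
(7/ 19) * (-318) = -2226/ 19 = -117.16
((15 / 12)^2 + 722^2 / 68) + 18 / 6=2086377 / 272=7670.50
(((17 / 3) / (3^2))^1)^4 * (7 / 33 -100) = -275034653 / 17537553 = -15.68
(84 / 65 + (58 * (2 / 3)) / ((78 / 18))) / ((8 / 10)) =166 / 13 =12.77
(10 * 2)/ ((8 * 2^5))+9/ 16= 0.64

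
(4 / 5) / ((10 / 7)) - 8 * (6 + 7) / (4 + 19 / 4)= -1982 / 175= -11.33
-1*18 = -18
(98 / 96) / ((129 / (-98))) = -2401 / 3096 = -0.78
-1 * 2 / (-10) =1 / 5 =0.20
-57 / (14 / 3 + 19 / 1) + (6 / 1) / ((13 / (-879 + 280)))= -278.87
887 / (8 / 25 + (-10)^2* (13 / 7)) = 155225 / 32556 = 4.77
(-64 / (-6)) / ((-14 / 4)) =-64 / 21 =-3.05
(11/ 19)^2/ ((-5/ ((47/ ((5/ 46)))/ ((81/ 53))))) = -13864906/ 731025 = -18.97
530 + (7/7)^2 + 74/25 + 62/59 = 789141/1475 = 535.01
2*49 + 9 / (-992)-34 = 63479 / 992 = 63.99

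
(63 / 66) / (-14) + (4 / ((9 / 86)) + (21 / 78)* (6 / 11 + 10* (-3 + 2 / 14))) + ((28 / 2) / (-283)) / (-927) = 353315645 / 11543004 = 30.61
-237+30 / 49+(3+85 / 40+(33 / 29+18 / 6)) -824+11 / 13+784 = -39351727 / 147784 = -266.28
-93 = -93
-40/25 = -8/5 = -1.60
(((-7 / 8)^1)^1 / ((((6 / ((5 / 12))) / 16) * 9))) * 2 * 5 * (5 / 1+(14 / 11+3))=-2975 / 297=-10.02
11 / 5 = 2.20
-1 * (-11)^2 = -121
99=99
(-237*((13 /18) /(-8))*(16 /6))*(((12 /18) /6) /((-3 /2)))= -1027 /243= -4.23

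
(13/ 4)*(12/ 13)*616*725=1339800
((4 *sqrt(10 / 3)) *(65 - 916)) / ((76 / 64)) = -54464 *sqrt(30) / 57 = -5233.54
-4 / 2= -2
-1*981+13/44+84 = -39455/44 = -896.70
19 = 19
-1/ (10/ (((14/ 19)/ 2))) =-7/ 190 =-0.04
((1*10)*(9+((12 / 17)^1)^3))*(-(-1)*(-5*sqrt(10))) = -2297250*sqrt(10) / 4913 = -1478.64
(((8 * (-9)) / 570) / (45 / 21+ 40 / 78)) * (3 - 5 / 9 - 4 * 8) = 1.41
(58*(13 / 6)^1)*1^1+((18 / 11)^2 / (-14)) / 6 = 319238 / 2541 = 125.63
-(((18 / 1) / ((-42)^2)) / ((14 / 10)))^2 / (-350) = 1 / 6588344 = 0.00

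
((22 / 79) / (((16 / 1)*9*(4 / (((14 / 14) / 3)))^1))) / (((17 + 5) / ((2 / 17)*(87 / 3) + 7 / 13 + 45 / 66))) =7507 / 221240448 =0.00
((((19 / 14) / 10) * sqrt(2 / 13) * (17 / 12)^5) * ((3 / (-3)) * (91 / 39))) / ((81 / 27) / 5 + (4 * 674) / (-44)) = 296750113 * sqrt(26) / 129534971904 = 0.01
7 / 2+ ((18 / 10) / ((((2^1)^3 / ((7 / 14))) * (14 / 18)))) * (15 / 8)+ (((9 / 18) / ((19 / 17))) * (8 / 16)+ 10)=238249 / 17024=13.99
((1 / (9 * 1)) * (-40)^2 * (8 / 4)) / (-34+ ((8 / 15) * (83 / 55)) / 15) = -10.47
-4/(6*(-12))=1/18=0.06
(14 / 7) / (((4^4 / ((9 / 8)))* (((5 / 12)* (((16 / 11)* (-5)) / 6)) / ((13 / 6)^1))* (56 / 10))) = -3861 / 573440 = -0.01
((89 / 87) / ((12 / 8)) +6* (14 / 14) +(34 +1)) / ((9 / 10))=46.31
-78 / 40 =-39 / 20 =-1.95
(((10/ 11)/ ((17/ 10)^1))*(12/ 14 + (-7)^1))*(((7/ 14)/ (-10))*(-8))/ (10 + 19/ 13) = -22360/ 195041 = -0.11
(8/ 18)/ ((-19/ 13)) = -52/ 171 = -0.30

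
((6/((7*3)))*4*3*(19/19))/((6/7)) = 4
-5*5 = -25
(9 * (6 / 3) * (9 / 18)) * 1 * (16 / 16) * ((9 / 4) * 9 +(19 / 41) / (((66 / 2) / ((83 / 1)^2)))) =1899471 / 1804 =1052.92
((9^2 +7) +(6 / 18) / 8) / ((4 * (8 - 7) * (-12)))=-2113 / 1152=-1.83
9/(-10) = -9/10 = -0.90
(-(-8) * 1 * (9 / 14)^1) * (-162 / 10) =-2916 / 35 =-83.31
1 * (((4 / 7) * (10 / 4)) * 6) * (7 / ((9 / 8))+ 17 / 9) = 1460 / 21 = 69.52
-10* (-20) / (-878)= -100 / 439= -0.23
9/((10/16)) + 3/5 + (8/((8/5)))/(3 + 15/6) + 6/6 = 186/11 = 16.91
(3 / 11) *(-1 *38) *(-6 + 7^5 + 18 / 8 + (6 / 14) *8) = -26823459 / 154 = -174178.31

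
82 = 82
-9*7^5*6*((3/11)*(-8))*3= 5940510.55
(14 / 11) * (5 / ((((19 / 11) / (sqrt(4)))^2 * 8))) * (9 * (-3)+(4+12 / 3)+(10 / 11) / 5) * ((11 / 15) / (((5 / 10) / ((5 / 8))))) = -26565 / 1444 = -18.40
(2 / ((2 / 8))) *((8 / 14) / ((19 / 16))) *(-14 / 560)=-64 / 665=-0.10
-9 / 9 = -1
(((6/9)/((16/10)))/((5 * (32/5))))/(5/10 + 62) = 1/4800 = 0.00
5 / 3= 1.67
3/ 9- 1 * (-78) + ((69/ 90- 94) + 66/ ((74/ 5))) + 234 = 82717/ 370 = 223.56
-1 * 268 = -268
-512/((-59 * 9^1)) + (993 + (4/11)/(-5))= 29026601/29205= 993.89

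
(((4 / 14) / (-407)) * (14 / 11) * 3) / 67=-12 / 299959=-0.00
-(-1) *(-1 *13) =-13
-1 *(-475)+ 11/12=475.92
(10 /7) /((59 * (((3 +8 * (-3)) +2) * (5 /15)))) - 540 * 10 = -42373830 /7847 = -5400.00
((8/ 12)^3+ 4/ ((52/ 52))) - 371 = -9901/ 27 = -366.70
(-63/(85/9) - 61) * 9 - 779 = -117983/85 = -1388.04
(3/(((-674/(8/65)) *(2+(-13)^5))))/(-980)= -3/1992616691975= -0.00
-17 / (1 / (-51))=867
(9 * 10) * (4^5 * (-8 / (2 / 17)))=-6266880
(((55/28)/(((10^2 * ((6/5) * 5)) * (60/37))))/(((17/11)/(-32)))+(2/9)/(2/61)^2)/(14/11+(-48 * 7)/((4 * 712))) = 2407847563/13452950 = 178.98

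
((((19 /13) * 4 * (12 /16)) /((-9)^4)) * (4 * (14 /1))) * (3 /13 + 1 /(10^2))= 83258 /9240075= 0.01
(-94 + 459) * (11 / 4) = 4015 / 4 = 1003.75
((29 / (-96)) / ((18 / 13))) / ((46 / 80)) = -0.38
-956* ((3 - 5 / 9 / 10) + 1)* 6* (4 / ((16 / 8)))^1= -135752 / 3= -45250.67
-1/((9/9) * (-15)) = 1/15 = 0.07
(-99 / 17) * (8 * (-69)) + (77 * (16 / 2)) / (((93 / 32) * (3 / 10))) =18597832 / 4743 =3921.11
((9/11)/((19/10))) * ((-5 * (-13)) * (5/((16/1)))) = 14625/1672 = 8.75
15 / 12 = 5 / 4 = 1.25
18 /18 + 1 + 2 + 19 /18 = 91 /18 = 5.06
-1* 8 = -8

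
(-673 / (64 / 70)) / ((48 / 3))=-23555 / 512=-46.01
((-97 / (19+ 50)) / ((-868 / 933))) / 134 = 30167 / 2675176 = 0.01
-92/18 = -46/9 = -5.11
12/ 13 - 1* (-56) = 740/ 13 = 56.92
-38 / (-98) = 0.39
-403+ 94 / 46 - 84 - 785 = -29209 / 23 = -1269.96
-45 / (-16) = 45 / 16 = 2.81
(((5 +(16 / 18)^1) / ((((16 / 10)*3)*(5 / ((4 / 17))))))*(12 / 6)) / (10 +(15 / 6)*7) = 106 / 25245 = 0.00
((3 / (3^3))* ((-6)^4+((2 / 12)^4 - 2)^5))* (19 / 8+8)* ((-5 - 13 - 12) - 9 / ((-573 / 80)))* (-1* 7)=818972361588856721768725 / 2793305048208113664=293191.17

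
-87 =-87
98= 98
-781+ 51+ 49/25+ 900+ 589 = 19024/25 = 760.96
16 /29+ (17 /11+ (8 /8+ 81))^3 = 22508416507 /38599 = 583134.71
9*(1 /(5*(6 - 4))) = 9 /10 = 0.90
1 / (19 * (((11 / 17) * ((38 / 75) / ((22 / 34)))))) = 75 / 722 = 0.10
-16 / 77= -0.21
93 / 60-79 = -1549 / 20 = -77.45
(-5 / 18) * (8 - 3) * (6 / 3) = -2.78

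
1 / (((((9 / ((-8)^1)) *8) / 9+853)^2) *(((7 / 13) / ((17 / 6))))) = 221 / 30487968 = 0.00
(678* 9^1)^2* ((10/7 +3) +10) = 537239257.71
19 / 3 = 6.33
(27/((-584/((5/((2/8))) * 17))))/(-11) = 2295/1606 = 1.43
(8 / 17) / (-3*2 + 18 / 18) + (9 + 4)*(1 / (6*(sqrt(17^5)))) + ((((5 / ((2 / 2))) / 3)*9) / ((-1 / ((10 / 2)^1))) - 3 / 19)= -121532 / 1615 + 13*sqrt(17) / 29478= -75.25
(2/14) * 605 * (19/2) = 11495/14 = 821.07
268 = 268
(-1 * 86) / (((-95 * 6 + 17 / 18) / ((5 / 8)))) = 1935 / 20486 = 0.09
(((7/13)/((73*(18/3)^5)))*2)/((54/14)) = 49/99622224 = 0.00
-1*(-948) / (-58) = -474 / 29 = -16.34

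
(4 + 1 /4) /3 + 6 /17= 1.77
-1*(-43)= 43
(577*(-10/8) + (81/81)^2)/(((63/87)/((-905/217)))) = 75611845/18228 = 4148.12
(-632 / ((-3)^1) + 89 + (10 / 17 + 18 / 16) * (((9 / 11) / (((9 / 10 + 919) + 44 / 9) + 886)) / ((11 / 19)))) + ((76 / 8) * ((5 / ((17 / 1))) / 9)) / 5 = 3617241248509 / 12068328492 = 299.73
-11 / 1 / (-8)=11 / 8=1.38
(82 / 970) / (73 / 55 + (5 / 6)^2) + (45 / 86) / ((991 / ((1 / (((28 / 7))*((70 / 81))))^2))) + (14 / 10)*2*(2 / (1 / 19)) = 55231639621917371 / 518890223850880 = 106.44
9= 9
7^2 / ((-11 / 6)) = -294 / 11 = -26.73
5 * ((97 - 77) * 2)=200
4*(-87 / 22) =-174 / 11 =-15.82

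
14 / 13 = 1.08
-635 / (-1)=635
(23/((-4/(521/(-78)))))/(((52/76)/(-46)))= -5236571/2028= -2582.14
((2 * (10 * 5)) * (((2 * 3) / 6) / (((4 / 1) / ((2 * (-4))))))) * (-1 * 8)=1600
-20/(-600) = 1/30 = 0.03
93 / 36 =31 / 12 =2.58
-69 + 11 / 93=-6406 / 93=-68.88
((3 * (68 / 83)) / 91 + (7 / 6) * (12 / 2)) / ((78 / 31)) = 1645325 / 589134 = 2.79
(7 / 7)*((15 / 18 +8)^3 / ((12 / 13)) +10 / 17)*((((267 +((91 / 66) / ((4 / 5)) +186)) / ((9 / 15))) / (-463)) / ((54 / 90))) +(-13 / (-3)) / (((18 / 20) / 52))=-86685378246815 / 48474277632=-1788.28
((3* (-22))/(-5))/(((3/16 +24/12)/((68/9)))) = 23936/525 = 45.59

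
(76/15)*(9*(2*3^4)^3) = 969348384/5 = 193869676.80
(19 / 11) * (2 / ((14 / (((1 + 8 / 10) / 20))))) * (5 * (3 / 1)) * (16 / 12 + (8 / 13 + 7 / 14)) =32661 / 40040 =0.82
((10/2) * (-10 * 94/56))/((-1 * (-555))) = -235/1554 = -0.15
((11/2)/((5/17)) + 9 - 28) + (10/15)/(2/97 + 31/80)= 126697/95010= 1.33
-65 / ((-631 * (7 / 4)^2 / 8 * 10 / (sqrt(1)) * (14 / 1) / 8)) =3328 / 216433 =0.02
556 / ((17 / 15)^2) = 125100 / 289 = 432.87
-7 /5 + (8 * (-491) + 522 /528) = -1728501 /440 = -3928.41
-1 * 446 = -446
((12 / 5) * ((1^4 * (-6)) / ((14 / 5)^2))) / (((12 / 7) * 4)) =-15 / 56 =-0.27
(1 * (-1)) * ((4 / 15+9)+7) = -244 / 15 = -16.27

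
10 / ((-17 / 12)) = -120 / 17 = -7.06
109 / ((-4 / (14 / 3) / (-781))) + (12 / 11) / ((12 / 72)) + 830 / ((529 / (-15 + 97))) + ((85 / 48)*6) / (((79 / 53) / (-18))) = 547912453045 / 5516412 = 99324.06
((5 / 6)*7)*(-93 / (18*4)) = -1085 / 144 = -7.53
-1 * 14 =-14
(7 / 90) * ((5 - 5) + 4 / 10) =7 / 225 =0.03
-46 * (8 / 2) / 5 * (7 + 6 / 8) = -285.20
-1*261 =-261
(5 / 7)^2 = 25 / 49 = 0.51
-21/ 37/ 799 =-21/ 29563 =-0.00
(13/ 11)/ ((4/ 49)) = 637/ 44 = 14.48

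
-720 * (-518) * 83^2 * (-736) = -1891020579840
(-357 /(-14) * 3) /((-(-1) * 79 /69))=10557 /158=66.82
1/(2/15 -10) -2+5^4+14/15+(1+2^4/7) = 9745409/15540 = 627.12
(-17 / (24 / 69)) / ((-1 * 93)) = 391 / 744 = 0.53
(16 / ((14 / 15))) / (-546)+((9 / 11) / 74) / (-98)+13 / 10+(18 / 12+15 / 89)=1355383291 / 461481020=2.94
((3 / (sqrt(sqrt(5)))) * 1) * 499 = 1497 * 5^(3 / 4) / 5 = 1001.10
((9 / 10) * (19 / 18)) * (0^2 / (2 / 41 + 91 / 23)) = 0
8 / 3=2.67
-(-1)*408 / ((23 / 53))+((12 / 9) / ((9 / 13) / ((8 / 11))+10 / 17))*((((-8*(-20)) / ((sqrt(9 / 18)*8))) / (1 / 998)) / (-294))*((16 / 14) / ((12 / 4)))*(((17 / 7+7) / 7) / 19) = 21624 / 23-12421826560*sqrt(2) / 7825893831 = 937.93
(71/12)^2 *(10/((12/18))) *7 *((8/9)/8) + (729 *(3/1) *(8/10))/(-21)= 4915513/15120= 325.10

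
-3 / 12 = -1 / 4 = -0.25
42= 42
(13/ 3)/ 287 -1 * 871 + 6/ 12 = -1498975/ 1722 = -870.48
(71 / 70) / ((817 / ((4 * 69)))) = 9798 / 28595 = 0.34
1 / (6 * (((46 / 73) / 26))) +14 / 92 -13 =-412 / 69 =-5.97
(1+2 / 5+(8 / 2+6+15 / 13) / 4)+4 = 2129 / 260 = 8.19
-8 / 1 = -8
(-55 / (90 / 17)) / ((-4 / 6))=15.58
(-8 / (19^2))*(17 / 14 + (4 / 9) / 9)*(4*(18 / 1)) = -45856 / 22743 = -2.02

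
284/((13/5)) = 1420/13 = 109.23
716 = 716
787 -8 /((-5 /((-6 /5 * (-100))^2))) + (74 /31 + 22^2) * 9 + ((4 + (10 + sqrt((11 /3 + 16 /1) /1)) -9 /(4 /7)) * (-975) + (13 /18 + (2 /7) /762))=29675873837 /992124 -325 * sqrt(177)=25587.61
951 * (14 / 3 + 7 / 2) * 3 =46599 / 2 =23299.50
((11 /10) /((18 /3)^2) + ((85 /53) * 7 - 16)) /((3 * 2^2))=-0.40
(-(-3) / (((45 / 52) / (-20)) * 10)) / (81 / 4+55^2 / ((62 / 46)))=-12896 / 4212165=-0.00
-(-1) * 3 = 3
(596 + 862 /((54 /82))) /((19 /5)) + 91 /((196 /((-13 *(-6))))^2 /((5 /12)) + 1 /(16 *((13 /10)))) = 507.29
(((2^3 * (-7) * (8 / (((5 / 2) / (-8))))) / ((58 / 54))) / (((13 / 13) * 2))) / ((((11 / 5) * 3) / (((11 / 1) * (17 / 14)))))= 39168 / 29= 1350.62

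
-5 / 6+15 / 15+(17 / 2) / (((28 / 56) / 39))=3979 / 6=663.17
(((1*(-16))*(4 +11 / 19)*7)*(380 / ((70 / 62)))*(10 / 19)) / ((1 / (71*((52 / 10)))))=-637268736 / 19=-33540459.79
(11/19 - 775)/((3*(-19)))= 14714/1083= 13.59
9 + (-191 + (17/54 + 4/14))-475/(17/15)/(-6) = -358399/3213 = -111.55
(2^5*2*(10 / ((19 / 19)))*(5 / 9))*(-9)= -3200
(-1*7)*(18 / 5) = -126 / 5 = -25.20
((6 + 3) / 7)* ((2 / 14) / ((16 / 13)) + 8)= 10.43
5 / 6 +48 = 293 / 6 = 48.83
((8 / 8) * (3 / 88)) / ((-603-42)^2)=1 / 12203400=0.00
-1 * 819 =-819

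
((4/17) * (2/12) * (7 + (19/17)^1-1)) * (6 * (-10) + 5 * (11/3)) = -30250/2601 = -11.63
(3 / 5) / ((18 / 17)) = 17 / 30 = 0.57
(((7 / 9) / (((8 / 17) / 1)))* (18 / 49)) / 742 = 17 / 20776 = 0.00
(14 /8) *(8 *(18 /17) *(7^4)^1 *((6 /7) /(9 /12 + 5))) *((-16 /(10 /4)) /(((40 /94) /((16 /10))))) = -6239987712 /48875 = -127672.38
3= 3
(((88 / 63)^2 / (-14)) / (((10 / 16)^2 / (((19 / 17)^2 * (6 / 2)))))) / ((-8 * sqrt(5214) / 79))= 508288 * sqrt(5214) / 200732175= 0.18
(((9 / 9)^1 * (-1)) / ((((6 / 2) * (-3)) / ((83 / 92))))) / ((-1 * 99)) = -83 / 81972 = -0.00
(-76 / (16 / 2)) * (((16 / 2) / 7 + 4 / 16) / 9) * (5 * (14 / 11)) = -1235 / 132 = -9.36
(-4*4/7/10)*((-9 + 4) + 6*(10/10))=-8/35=-0.23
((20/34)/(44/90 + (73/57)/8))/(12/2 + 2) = 8550/75463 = 0.11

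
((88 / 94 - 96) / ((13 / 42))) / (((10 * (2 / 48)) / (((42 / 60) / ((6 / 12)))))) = -15763104 / 15275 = -1031.95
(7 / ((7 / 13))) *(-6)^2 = 468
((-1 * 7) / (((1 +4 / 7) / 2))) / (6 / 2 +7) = -49 / 55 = -0.89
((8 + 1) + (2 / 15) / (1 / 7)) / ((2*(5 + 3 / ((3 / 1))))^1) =149 / 180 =0.83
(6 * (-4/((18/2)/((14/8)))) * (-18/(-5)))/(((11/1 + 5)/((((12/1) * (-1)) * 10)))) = 126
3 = 3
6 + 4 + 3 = 13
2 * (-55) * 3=-330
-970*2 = -1940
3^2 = 9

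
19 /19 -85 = -84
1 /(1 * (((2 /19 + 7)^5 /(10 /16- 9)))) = -165898633 /358722675000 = -0.00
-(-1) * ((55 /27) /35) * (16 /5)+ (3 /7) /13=2693 /12285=0.22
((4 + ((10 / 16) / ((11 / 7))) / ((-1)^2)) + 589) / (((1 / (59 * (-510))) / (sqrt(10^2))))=-3928174275 / 22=-178553376.14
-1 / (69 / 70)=-70 / 69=-1.01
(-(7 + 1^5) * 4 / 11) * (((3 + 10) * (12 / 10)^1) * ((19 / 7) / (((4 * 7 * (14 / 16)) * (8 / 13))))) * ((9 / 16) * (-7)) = 32.17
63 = 63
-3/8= -0.38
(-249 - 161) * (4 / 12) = -410 / 3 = -136.67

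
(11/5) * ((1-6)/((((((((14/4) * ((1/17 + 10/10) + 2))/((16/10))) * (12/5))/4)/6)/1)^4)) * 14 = -768.26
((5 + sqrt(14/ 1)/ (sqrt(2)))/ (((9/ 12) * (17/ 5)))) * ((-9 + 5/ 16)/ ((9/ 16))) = -46.31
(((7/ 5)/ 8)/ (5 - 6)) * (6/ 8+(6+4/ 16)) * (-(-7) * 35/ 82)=-2401/ 656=-3.66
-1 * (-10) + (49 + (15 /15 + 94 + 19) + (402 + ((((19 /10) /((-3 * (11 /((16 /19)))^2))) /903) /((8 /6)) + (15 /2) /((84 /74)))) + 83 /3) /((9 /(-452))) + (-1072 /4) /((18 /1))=-401728790053 /13345695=-30101.75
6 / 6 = 1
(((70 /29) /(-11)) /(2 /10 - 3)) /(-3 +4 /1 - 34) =-25 /10527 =-0.00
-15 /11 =-1.36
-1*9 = -9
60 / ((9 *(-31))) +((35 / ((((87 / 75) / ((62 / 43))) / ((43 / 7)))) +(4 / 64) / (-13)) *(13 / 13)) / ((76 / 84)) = 295.15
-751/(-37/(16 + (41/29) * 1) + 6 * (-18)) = 6.82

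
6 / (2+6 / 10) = 30 / 13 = 2.31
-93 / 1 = -93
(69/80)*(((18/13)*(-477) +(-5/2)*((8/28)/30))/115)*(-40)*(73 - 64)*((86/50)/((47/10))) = 652.62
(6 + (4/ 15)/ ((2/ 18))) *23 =966/ 5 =193.20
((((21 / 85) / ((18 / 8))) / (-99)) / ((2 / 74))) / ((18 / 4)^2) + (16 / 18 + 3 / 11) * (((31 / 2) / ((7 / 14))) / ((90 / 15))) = 6.00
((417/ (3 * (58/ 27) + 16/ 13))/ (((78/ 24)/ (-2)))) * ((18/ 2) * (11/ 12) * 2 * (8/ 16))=-123849/ 449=-275.83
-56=-56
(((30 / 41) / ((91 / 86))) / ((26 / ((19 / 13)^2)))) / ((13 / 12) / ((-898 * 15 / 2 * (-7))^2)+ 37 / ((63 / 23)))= 1774399467141000 / 421889583550470113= 0.00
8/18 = 4/9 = 0.44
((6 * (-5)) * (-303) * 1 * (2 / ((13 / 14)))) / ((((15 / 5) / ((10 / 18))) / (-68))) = -9615200 / 39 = -246543.59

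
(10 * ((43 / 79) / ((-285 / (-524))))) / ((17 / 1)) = 45064 / 76551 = 0.59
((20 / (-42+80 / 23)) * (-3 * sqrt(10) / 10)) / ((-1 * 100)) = -69 * sqrt(10) / 44300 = -0.00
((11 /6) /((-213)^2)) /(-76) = -11 /20688264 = -0.00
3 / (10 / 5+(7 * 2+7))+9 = 210 / 23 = 9.13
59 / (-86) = -59 / 86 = -0.69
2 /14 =0.14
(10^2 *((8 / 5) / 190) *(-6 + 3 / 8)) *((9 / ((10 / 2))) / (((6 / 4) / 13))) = -1404 / 19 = -73.89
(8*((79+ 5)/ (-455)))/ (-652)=24/ 10595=0.00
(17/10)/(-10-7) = -1/10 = -0.10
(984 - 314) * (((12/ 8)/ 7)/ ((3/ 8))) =2680/ 7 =382.86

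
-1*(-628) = 628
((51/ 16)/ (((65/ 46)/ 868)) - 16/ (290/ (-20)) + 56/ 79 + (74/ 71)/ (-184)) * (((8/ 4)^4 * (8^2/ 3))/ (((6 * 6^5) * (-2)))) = -3812672903902/ 531830712465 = -7.17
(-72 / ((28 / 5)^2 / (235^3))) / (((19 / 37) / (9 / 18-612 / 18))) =1943806183.71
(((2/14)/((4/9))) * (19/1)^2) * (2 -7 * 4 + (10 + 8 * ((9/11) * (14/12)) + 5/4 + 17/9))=-606.26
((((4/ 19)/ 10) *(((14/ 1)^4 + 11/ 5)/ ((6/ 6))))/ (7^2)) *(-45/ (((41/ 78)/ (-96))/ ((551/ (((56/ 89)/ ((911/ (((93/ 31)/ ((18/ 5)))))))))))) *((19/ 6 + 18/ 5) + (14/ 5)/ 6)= 235897558818852528/ 251125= 939363101319.47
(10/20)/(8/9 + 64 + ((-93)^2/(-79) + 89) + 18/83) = 59013/5266880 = 0.01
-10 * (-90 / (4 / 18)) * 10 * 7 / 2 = 141750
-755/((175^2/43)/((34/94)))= -110381/287875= -0.38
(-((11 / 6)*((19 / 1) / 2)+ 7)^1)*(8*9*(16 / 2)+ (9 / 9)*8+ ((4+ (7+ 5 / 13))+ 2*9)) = -389397 / 26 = -14976.81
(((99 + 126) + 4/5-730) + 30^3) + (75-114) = 132284/5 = 26456.80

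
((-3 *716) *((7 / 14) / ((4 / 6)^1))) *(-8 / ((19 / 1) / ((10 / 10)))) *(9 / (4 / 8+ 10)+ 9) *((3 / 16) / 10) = 333477 / 2660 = 125.37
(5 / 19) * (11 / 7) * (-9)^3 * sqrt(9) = -120285 / 133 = -904.40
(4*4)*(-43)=-688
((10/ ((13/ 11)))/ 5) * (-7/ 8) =-1.48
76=76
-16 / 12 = -4 / 3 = -1.33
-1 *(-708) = 708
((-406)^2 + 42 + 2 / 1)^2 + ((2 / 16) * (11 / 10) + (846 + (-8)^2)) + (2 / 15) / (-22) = 27185415310.13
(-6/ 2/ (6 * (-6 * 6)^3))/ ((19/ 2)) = 1/ 886464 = 0.00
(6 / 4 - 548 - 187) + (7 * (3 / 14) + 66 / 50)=-18267 / 25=-730.68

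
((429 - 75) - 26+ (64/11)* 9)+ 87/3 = 4503/11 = 409.36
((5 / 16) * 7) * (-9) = -315 / 16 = -19.69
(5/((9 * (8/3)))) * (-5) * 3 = -3.12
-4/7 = -0.57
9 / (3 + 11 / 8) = 72 / 35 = 2.06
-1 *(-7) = 7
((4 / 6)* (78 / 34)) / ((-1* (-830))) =13 / 7055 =0.00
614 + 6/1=620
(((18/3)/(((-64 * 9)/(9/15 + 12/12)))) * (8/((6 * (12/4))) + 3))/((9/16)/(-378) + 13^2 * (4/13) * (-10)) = 1736/15724845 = 0.00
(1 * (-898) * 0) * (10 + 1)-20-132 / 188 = -973 / 47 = -20.70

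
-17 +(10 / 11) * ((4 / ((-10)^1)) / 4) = -188 / 11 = -17.09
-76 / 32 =-19 / 8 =-2.38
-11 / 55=-1 / 5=-0.20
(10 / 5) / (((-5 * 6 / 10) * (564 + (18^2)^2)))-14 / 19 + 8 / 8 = 791531 / 3007890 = 0.26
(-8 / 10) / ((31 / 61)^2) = -14884 / 4805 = -3.10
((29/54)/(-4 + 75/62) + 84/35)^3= 137044911905693/12739125463875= 10.76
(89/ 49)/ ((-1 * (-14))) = 89/ 686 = 0.13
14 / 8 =1.75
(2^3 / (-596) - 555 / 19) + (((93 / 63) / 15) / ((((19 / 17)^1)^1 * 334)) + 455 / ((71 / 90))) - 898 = -350.46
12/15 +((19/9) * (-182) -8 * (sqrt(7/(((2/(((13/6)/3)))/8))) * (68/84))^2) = -1387562/2835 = -489.44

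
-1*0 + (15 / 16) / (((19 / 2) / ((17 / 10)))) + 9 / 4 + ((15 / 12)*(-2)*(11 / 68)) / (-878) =2743175 / 1134376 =2.42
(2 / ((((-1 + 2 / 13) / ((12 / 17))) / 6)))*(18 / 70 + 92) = -923.56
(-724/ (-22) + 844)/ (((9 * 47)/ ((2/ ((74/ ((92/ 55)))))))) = 887432/ 9468855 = 0.09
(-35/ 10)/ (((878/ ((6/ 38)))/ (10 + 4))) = -147/ 16682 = -0.01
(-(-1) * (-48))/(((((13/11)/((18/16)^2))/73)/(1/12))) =-65043/208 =-312.71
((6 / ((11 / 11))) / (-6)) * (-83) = 83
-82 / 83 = -0.99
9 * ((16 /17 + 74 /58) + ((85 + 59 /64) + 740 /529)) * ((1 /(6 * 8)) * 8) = 4483427373 /33382016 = 134.31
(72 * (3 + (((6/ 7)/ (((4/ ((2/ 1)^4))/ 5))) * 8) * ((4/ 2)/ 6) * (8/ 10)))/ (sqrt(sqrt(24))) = 3324 * 2^(1/ 4) * 3^(3/ 4)/ 7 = 1287.25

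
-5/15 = -1/3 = -0.33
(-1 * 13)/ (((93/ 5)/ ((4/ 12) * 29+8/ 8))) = -2080/ 279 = -7.46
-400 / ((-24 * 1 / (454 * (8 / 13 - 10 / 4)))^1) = -556150 / 39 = -14260.26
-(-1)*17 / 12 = 17 / 12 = 1.42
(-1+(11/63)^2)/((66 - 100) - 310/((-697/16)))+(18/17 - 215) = -135221087881/632154537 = -213.91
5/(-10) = -1/2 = -0.50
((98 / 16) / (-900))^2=2401 / 51840000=0.00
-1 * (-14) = 14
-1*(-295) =295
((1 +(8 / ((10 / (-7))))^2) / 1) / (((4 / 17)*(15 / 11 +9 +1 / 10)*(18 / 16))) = 605132 / 51795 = 11.68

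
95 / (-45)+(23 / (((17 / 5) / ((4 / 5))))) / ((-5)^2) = -7247 / 3825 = -1.89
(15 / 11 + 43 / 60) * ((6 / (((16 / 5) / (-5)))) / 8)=-6865 / 2816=-2.44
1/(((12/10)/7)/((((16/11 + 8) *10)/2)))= 9100/33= 275.76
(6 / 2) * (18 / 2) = 27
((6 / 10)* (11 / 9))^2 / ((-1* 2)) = -121 / 450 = -0.27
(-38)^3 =-54872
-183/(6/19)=-579.50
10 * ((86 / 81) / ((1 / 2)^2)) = 3440 / 81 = 42.47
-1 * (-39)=39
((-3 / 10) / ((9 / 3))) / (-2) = 1 / 20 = 0.05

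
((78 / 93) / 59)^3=17576 / 6118445789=0.00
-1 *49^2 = -2401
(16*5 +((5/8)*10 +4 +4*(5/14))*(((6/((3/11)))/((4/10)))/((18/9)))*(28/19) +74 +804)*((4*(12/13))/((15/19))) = 435112/65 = 6694.03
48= 48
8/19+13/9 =319/171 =1.87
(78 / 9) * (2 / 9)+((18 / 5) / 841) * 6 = 221576 / 113535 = 1.95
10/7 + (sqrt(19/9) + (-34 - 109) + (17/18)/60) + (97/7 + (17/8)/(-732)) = -235563199/1844640 + sqrt(19)/3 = -126.25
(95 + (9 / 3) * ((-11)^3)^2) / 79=5314778 / 79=67275.67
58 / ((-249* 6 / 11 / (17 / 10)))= -5423 / 7470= -0.73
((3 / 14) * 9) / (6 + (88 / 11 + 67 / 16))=72 / 679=0.11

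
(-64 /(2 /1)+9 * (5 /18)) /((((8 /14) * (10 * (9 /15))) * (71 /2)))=-413 /1704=-0.24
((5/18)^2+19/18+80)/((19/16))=105148/1539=68.32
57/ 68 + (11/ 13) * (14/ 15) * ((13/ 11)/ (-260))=55337/ 66300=0.83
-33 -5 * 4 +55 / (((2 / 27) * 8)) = 39.81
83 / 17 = 4.88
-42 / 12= -7 / 2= -3.50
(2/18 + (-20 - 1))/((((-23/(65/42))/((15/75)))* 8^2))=611/139104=0.00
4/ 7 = 0.57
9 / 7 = 1.29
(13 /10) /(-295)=-13 /2950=-0.00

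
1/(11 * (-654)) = -1/7194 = -0.00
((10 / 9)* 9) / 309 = 10 / 309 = 0.03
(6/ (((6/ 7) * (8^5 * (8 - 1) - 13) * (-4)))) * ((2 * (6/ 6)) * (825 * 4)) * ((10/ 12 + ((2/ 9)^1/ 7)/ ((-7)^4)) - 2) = 2623225/ 44651397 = 0.06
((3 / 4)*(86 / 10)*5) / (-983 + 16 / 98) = -2107 / 64212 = -0.03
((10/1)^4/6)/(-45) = -1000/27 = -37.04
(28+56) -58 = 26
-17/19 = -0.89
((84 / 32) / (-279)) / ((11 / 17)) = -119 / 8184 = -0.01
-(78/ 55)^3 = -474552/ 166375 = -2.85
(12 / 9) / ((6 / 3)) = 0.67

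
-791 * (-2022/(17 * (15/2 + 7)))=6488.45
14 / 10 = 7 / 5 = 1.40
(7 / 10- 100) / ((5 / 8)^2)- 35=-36151 / 125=-289.21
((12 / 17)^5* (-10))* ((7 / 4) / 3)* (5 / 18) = -403200 / 1419857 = -0.28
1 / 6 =0.17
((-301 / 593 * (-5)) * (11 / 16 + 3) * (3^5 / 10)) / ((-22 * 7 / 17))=-10480347 / 417472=-25.10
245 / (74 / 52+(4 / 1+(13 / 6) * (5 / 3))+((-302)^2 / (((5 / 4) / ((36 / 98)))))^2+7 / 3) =1720616625 / 5045202860686498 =0.00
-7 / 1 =-7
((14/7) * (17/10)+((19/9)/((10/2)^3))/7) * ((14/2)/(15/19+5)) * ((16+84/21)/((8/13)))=3309059/24750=133.70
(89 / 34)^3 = 704969 / 39304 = 17.94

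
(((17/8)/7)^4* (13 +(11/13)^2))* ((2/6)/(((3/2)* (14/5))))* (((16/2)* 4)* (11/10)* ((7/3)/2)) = 1064809229/2804675328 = 0.38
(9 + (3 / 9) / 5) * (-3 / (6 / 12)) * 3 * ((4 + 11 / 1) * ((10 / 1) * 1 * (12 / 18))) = -16320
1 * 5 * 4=20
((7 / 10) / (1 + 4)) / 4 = 7 / 200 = 0.04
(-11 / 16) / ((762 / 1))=-11 / 12192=-0.00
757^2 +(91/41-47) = 23493173/41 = 573004.22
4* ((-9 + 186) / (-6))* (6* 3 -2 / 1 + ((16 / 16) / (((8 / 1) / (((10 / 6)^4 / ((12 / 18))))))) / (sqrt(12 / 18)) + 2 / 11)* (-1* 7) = 258125* sqrt(6) / 432 + 147028 / 11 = 14829.78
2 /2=1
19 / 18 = 1.06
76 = 76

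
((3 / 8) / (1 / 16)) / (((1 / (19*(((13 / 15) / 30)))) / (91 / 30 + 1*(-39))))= -266513 / 2250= -118.45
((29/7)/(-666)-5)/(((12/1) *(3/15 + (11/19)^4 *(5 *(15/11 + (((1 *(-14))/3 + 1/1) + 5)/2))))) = -15207809095/48864995424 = -0.31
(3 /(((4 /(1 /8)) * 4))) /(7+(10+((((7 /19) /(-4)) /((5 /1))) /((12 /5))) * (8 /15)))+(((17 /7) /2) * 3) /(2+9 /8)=379895403 /325505600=1.17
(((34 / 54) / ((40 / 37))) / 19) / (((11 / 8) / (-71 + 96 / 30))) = -1.51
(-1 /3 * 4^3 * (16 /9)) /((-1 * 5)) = 1024 /135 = 7.59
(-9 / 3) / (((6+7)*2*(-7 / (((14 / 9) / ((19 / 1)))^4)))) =2744 / 3705156351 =0.00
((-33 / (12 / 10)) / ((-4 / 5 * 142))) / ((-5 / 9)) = -495 / 1136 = -0.44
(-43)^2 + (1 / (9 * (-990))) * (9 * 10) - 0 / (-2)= 183050 / 99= 1848.99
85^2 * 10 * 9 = 650250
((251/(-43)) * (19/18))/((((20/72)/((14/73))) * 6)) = -33383/47085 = -0.71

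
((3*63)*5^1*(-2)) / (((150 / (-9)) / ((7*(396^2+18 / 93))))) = 124480694.44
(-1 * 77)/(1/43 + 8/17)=-56287/361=-155.92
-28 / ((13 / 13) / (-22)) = 616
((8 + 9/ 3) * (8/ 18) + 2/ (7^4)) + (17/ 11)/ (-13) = 14742313/ 3090087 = 4.77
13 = 13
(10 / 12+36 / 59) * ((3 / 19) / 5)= 511 / 11210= 0.05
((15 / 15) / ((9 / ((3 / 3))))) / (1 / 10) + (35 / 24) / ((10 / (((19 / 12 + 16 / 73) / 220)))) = 10289453 / 9250560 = 1.11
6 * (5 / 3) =10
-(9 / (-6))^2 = -9 / 4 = -2.25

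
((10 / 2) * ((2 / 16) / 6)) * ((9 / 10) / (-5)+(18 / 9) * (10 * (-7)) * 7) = -49009 / 480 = -102.10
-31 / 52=-0.60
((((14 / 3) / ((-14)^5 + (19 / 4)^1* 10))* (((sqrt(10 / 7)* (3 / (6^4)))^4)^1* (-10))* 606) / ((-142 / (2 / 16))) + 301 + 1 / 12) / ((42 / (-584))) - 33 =-103105700785877802725351 / 24435571683608580096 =-4219.49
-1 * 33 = -33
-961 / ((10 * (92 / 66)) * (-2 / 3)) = 95139 / 920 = 103.41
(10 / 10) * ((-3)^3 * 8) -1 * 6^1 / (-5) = -1074 / 5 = -214.80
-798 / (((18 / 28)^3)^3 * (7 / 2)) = -1570239555584 / 129140163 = -12159.19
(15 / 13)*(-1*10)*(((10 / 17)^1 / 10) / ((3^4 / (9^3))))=-1350 / 221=-6.11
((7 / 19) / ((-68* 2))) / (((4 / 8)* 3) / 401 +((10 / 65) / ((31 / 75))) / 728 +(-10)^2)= -102941111 / 3800159156198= -0.00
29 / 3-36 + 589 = 1688 / 3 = 562.67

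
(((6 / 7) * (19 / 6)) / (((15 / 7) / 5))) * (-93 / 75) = -589 / 75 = -7.85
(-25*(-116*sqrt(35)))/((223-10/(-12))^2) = 104400*sqrt(35)/1803649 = 0.34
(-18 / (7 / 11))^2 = 39204 / 49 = 800.08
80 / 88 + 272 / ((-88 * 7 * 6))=193 / 231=0.84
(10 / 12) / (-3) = -0.28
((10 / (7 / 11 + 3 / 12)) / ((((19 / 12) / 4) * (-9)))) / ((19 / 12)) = -28160 / 14079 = -2.00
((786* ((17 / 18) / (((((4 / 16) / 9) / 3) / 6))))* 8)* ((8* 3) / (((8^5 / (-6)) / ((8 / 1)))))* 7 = -3788127 / 4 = -947031.75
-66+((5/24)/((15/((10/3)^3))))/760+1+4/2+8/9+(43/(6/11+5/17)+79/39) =-668543927/75386376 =-8.87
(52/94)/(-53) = -26/2491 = -0.01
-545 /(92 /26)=-7085 /46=-154.02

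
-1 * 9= -9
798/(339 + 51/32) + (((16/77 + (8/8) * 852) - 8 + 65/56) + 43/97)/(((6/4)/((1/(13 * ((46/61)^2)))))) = 11177644014293/142176418384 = 78.62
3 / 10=0.30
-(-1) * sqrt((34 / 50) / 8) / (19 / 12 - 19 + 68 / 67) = -201 * sqrt(34) / 65935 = -0.02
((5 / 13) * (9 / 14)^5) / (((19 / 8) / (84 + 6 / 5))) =12577437 / 8302658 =1.51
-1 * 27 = -27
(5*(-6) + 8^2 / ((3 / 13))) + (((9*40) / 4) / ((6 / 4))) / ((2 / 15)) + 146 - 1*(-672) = 4546 / 3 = 1515.33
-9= -9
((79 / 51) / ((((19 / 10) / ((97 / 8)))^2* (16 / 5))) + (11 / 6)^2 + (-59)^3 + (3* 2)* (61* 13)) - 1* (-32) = -200565.93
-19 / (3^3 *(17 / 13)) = -247 / 459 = -0.54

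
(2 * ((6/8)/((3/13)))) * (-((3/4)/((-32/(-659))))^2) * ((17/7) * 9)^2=-1189431819693/1605632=-740787.32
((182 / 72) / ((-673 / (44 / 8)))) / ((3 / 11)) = -0.08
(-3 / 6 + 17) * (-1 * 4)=-66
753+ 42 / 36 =4525 / 6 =754.17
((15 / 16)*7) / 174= 35 / 928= 0.04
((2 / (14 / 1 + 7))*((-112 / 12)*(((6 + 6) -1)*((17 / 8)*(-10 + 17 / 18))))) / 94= 30481 / 15228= 2.00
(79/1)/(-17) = -79/17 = -4.65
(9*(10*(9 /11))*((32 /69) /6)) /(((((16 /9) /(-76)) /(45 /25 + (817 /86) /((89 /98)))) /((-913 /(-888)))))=-232311024 /75739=-3067.26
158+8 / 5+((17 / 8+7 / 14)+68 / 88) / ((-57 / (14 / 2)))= 3992303 / 25080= 159.18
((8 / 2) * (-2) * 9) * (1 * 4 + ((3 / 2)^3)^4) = -9629.74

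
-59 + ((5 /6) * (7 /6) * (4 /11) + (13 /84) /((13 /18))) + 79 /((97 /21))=-5556365 /134442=-41.33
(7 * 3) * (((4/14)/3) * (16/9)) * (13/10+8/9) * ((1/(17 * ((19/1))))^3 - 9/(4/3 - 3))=2867857330528/68238990675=42.03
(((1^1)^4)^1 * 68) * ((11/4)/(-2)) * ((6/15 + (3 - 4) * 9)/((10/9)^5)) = 474813009/1000000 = 474.81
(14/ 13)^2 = 196/ 169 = 1.16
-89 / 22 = -4.05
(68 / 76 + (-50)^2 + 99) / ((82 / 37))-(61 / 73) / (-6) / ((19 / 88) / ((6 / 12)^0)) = 200246041 / 170601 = 1173.77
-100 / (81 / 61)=-6100 / 81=-75.31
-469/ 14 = -67/ 2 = -33.50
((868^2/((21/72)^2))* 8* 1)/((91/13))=70852608/7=10121801.14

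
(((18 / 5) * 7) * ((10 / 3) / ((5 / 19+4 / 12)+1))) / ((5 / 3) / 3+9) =3078 / 559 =5.51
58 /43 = 1.35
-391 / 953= -0.41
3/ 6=1/ 2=0.50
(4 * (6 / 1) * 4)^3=884736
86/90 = 43/45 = 0.96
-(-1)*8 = 8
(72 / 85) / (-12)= -6 / 85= -0.07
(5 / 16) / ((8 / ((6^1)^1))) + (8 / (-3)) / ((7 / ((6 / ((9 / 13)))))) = -12367 / 4032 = -3.07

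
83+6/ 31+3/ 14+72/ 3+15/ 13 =612505/ 5642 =108.56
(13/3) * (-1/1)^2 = 13/3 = 4.33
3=3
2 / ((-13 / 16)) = -32 / 13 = -2.46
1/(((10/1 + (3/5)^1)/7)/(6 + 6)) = 420/53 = 7.92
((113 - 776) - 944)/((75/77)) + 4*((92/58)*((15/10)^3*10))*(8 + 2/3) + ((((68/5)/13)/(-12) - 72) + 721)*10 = 189304997/28275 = 6695.14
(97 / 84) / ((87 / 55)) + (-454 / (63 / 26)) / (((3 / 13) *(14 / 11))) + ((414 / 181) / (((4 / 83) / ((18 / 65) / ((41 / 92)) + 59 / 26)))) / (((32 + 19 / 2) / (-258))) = -110309386690093 / 74027591820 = -1490.11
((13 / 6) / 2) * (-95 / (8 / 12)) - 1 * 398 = -4419 / 8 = -552.38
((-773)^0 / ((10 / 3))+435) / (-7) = -4353 / 70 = -62.19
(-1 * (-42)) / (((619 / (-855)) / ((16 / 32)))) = -17955 / 619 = -29.01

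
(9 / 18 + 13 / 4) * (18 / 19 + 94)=6765 / 19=356.05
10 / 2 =5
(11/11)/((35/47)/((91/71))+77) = 611/47402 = 0.01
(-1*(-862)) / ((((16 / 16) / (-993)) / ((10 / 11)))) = -8559660 / 11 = -778150.91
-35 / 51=-0.69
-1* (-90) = 90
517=517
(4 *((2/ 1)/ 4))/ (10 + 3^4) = 2/ 91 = 0.02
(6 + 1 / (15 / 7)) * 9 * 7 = 2037 / 5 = 407.40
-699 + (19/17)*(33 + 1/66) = -662.10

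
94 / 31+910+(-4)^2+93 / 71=2047683 / 2201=930.34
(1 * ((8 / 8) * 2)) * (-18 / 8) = -9 / 2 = -4.50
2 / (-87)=-2 / 87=-0.02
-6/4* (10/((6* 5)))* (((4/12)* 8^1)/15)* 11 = -44/45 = -0.98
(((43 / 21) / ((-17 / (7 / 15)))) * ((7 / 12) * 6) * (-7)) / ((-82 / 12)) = -2107 / 10455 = -0.20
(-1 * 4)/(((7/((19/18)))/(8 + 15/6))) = -19/3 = -6.33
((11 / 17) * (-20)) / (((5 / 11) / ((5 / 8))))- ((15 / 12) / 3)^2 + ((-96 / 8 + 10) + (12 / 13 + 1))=-574253 / 31824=-18.04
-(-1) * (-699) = -699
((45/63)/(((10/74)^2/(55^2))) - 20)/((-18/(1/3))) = -276035/126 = -2190.75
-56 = -56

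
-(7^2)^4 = -5764801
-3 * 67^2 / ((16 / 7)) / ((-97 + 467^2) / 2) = -31423 / 581312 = -0.05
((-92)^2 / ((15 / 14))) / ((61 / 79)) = 9361184 / 915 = 10230.80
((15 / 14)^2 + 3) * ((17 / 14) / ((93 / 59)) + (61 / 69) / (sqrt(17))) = 16531 * sqrt(17) / 76636 + 271813 / 85064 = 4.08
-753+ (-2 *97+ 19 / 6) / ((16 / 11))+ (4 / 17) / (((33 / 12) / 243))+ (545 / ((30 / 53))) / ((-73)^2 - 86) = -27082849785 / 31374112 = -863.22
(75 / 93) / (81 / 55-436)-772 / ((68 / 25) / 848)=-3031339623775 / 12594773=-240682.35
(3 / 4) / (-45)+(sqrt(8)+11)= 2* sqrt(2)+659 / 60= 13.81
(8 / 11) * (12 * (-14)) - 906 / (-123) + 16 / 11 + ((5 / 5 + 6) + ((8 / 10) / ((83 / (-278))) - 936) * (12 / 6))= -371283039 / 187165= -1983.72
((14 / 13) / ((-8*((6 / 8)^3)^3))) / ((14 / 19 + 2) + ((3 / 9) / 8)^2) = -557842432 / 852105501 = -0.65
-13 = -13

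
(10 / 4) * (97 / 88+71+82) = 67805 / 176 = 385.26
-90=-90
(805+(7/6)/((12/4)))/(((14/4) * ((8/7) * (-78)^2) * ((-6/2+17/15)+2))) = 72485/292032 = 0.25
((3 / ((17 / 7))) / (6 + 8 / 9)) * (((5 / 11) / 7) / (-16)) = -135 / 185504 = -0.00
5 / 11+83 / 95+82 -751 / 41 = 2785403 / 42845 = 65.01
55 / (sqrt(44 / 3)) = 5 * sqrt(33) / 2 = 14.36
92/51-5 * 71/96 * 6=-16633/816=-20.38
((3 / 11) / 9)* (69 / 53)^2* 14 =22218 / 30899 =0.72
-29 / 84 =-0.35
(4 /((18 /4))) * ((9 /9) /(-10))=-4 /45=-0.09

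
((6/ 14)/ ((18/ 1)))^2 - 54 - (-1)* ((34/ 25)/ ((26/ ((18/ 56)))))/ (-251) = -1942609066/ 35974575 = -54.00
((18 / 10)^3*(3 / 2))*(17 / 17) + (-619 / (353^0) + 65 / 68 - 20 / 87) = -609.53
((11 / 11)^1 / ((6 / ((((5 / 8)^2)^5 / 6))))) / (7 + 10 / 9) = 9765625 / 313532612608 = 0.00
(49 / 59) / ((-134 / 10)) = -0.06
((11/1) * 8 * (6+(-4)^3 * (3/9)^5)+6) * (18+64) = 10178660/243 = 41887.49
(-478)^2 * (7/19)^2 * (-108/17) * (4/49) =-98705088/6137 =-16083.61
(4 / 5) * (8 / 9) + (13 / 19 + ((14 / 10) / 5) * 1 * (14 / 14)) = 1.68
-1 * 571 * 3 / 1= -1713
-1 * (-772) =772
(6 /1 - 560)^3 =-170031464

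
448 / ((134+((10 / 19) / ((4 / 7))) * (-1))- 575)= -2432 / 2399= -1.01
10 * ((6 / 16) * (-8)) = -30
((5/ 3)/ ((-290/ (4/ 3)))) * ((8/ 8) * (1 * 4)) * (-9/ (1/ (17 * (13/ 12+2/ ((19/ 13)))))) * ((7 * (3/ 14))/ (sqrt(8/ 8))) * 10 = 95030/ 551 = 172.47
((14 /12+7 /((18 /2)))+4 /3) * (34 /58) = 1003 /522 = 1.92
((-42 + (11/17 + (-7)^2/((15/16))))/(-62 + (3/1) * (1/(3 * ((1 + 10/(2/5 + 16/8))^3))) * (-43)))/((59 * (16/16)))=-3604711/1214281950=-0.00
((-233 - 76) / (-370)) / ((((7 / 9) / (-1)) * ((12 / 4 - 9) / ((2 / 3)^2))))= 103 / 1295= 0.08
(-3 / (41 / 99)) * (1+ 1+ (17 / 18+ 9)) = -7095 / 82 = -86.52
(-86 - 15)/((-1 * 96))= 101/96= 1.05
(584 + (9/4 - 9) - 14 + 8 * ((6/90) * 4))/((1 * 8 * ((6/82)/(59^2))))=4841524483/1440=3362169.78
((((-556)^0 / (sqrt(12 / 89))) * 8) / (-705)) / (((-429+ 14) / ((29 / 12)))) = 29 * sqrt(267) / 2633175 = 0.00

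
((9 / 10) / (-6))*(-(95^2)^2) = 48870375 / 4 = 12217593.75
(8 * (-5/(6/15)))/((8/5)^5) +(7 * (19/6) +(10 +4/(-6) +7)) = 237267/8192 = 28.96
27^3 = 19683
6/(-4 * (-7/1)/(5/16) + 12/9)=45/682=0.07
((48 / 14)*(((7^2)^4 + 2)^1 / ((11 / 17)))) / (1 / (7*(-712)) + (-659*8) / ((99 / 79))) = -15071869910592 / 2075776291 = -7260.84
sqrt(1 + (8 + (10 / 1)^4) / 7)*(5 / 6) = 5*sqrt(70105) / 42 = 31.52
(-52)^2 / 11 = 2704 / 11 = 245.82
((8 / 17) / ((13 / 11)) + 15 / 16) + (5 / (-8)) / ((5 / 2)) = 3839 / 3536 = 1.09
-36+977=941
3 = 3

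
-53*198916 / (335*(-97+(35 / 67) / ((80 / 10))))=84340384 / 259785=324.65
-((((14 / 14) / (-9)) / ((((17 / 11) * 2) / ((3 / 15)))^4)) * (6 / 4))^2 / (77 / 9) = -19487171 / 19532120834800000000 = -0.00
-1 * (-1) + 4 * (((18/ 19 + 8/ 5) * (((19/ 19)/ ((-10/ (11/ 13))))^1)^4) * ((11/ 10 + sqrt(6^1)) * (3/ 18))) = 1771561 * sqrt(6)/ 20349712500 + 203516612171/ 203497125000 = 1.00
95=95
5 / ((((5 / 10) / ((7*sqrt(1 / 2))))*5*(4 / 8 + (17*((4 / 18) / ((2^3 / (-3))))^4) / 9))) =19.80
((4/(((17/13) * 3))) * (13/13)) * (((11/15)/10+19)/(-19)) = -74386/72675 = -1.02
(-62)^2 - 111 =3733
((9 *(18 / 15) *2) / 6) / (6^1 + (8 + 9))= 0.16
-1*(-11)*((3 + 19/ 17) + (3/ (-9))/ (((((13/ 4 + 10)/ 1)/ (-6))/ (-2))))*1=37818/ 901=41.97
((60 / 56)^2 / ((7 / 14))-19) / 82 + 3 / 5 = 15923 / 40180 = 0.40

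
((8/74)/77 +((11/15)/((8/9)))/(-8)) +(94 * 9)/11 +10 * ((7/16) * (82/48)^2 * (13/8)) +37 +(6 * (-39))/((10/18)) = -150525019213/525127680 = -286.64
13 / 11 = 1.18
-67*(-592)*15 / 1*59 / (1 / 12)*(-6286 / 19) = -2647862340480 / 19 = -139361175814.74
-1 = -1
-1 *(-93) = 93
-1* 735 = -735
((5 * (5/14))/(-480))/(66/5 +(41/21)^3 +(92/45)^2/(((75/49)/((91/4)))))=-12403125/275942308288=-0.00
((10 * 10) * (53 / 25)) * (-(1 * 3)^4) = -17172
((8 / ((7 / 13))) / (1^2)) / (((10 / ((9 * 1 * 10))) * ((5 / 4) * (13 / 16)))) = 4608 / 35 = 131.66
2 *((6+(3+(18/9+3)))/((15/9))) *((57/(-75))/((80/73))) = -29127/2500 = -11.65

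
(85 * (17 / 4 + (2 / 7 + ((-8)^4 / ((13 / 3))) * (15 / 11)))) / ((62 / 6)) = 10639.97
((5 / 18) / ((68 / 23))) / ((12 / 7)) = 805 / 14688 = 0.05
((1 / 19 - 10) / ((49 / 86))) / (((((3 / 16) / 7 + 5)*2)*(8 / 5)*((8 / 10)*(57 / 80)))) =-387000 / 203243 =-1.90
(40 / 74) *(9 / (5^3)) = 36 / 925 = 0.04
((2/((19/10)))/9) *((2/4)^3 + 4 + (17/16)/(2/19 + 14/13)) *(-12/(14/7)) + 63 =1979789/33288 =59.47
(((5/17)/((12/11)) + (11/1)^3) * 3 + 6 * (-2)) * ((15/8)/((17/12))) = 12184335/2312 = 5270.04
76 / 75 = 1.01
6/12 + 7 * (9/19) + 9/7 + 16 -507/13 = -4761/266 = -17.90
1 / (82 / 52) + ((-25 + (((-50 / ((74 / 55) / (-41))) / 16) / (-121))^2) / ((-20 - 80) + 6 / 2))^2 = 483746584267358708249 / 693721081971904937984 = 0.70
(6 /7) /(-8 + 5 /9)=-54 /469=-0.12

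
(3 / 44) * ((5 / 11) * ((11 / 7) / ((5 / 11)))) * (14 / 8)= 3 / 16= 0.19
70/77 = 10/11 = 0.91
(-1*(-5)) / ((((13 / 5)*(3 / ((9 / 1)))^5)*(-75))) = -81 / 13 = -6.23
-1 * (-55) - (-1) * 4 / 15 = 829 / 15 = 55.27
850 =850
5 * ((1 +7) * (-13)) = -520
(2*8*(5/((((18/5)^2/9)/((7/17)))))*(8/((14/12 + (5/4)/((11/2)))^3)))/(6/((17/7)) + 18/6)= 4658500/377177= 12.35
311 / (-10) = -31.10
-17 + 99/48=-239/16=-14.94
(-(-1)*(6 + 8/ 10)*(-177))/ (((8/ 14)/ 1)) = -21063/ 10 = -2106.30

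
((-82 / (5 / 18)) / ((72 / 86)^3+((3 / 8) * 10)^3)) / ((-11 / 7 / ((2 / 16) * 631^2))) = 290734091582368 / 1658079555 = 175343.87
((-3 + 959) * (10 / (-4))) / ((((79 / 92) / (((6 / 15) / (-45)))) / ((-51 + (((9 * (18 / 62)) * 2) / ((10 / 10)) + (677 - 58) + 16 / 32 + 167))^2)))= 9275002896500 / 683271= 13574413.22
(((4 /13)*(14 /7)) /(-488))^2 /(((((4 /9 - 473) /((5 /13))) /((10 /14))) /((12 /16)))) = -675 /973516106108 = -0.00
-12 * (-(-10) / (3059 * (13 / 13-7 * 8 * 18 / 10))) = 600 / 1526441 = 0.00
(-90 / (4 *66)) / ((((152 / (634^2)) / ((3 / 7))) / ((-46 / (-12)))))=-34668705 / 23408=-1481.06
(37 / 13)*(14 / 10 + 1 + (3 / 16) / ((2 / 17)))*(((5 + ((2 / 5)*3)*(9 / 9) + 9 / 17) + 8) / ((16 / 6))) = 22200777 / 353600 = 62.79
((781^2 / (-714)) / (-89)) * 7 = 609961 / 9078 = 67.19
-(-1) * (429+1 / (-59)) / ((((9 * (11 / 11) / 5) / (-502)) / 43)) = -2731708300 / 531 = -5144460.08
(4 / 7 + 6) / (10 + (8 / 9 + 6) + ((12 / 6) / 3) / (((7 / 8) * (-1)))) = 207 / 508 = 0.41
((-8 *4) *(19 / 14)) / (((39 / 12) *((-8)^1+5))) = 1216 / 273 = 4.45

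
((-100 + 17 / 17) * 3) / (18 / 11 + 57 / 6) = -6534 / 245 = -26.67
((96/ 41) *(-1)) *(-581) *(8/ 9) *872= 129697792/ 123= 1054453.59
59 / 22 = 2.68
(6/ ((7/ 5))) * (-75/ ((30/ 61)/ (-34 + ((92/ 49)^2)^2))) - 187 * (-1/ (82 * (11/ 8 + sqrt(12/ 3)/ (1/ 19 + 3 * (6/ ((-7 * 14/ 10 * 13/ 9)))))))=43013163844176626/ 3052548601515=14090.90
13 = 13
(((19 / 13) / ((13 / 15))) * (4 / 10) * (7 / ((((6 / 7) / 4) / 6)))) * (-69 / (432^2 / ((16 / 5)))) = -21413 / 136890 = -0.16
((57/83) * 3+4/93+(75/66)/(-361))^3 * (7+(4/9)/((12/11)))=53350085621369800062621875/777582625675797174526623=68.61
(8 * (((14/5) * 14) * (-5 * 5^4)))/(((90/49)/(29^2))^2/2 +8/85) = -70729267013650000/6792898849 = -10412236.16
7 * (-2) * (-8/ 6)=56/ 3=18.67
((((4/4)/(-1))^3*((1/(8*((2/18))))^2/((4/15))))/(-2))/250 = 0.01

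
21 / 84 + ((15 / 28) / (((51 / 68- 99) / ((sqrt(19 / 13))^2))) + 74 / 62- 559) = -824193957 / 1478204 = -557.56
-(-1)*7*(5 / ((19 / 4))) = 140 / 19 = 7.37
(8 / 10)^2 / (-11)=-16 / 275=-0.06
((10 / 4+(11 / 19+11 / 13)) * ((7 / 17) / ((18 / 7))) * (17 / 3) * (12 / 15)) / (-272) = -95011 / 9069840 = -0.01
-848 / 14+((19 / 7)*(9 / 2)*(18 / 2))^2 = 2356649 / 196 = 12023.72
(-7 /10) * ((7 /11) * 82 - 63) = 833 /110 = 7.57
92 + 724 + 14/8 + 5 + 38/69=823.30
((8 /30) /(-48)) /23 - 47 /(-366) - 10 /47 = -1004057 /11869380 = -0.08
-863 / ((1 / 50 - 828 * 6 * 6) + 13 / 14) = 151025 / 5216234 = 0.03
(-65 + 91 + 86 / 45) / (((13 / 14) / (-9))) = -17584 / 65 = -270.52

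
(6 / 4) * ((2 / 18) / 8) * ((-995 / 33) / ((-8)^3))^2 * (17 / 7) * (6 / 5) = 3366085 / 15986589696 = 0.00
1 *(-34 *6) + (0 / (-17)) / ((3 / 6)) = -204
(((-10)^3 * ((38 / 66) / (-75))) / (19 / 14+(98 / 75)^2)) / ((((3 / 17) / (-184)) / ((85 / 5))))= -353620400000 / 7963923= -44402.79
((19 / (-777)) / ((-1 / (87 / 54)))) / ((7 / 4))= 0.02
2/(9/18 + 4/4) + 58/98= 283/147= 1.93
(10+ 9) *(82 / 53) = 1558 / 53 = 29.40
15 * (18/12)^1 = 45/2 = 22.50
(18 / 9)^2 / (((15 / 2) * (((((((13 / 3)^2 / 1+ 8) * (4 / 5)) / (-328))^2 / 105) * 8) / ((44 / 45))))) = 93194640 / 58081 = 1604.56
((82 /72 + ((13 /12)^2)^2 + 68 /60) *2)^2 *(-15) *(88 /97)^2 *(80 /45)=-17324566473841 /14815787760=-1169.33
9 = 9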